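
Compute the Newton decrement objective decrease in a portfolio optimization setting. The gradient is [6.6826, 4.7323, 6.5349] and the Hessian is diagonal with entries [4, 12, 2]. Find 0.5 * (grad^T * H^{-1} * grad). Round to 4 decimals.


Step 1: H is diagonal, so H^(-1) * g = [1.6707, 0.3944, 3.2675].
Step 2: g^T H^(-1) g = sum_i g_i^2 / H_ii
  = (6.6826)^2/4 + (4.7323)^2/12 + (6.5349)^2/2
  = 11.1643 + 1.8662 + 21.3525 = 34.383
Step 3: Objective decrease = 0.5 * g^T H^(-1) g = 17.1915


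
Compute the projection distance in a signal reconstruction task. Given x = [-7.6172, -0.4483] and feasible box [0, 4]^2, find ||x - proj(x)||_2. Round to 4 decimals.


Project each component onto [0, 4].
clip(-7.6172) = 0.0, clip(-0.4483) = 0.0
Projection = [0.0, 0.0]
Squared diffs: [58.0217, 0.201]
Distance = sqrt(58.2227) = 7.6304


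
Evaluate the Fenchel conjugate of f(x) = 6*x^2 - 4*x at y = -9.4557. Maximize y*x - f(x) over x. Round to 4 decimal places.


f*(y) = sup_x {y*x - a*x^2 - b*x} = sup_x {(y-b)*x - a*x^2}
FOC: (y - b) - 2a*x = 0 => x* = (y - b)/(2a)
x* = (-9.4557 + 4)/(2*6) = -0.4546
f*(-9.4557) = (y-b)^2/(4a) = (-9.4557 + 4)^2/(4*6)
= 29.7647/24 = 1.2402


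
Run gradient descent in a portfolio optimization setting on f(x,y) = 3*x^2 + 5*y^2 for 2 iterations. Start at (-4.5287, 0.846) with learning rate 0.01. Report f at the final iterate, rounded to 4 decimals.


Gradient descent on f(x,y) = 3*x^2 + 5*y^2.
Starting point: (-4.5287, 0.846), alpha = 0.01
Step 1: grad_x = 2*3*-4.5287 = -27.1722, grad_y = 2*5*0.846 = 8.46
  x_1 = -4.5287 - 0.01*-27.1722 = -4.257
  y_1 = 0.846 - 0.01*8.46 = 0.7614
Step 2: grad_x = 2*3*-4.257 = -25.5419, grad_y = 2*5*0.7614 = 7.614
  x_2 = -4.257 - 0.01*-25.5419 = -4.0016
  y_2 = 0.7614 - 0.01*7.614 = 0.6853
f(-4.0016, 0.6853) = 3*(-4.0016)^2 + 5*0.6853^2 = 50.3853


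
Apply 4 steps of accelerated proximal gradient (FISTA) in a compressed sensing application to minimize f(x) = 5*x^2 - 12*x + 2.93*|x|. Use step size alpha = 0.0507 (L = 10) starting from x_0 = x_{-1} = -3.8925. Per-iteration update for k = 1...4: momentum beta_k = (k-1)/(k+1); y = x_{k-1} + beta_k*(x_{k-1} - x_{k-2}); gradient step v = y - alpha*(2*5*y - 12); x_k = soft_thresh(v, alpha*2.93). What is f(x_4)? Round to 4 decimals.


FISTA on f(x) = 5*x^2 - 12*x + 2.93*|x|
L = 10, alpha = 0.0507
Iteration 1: beta = 0.0, y = -3.8925 + 0.0*(-3.8925 + 3.8925) = -3.8925
  grad(y) = -50.925, v = y - alpha*grad = -1.3106
  prox(v) = soft_thresh(-1.3106, 0.1486) = -1.1621
Iteration 2: beta = 0.3333, y = -1.1621 + 0.3333*(-1.1621 + 3.8925) = -0.2519
  grad(y) = -14.519, v = y - alpha*grad = 0.4842
  prox(v) = soft_thresh(0.4842, 0.1486) = 0.3357
Iteration 3: beta = 0.5, y = 0.3357 + 0.5*(0.3357 + 1.1621) = 1.0845
  grad(y) = -1.1548, v = y - alpha*grad = 1.1431
  prox(v) = soft_thresh(1.1431, 0.1486) = 0.9945
Iteration 4: beta = 0.6, y = 0.9945 + 0.6*(0.9945 - 0.3357) = 1.3898
  grad(y) = 1.8983, v = y - alpha*grad = 1.2936
  prox(v) = soft_thresh(1.2936, 0.1486) = 1.145
f(x_4) = 5*1.145^2 - 12*1.145 + 2.93*|1.145| = -3.8299


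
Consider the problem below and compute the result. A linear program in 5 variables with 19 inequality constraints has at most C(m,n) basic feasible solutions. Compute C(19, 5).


Each vertex corresponds to some choice of n active constraints out of m, so the number of vertices is at most C(m, n) = m! / (n!(m-n)!).
m = 19, n = 5
Numerator: 19 * 18 * 17 * 16 * 15
Denominator: 5! = 120
C(19, 5) = 11628


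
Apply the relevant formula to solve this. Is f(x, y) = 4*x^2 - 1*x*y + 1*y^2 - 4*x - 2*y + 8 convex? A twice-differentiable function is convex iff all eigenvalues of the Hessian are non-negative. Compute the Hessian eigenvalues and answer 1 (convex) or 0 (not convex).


The Hessian of f(x,y) = 4*x^2 - 1*x*y + 1*y^2 - 4*x - 2*y + 8 is:
H = [[8, -1], [-1, 2]]
Trace = 8 + 2 = 10
Determinant = 8*2 - (-1)^2 = 15
Discriminant = (10)^2 - 4*15 = 40.0
Eigenvalues: lambda_1 = 1.8377, lambda_2 = 8.1623
The function is convex.

1


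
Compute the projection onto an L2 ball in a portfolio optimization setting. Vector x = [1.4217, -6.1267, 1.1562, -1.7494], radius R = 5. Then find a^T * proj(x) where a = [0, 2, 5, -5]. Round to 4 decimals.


Step 1: Compute ||x|| (intermediates to 6 decimals).
||x|| = sqrt(1.4217^2 + (-6.1267)^2 + 1.1562^2 + (-1.7494)^2) = 6.629848
Step 2: Project.
Since ||x|| > R, scale = R/||x|| = 5/6.629848 = 0.754165, proj(x) = scale * x
proj(x) = [1.072196, -4.620543, 0.871966, -1.319336]
Step 3: Dot product.
a^T * proj(x) = 0*1.072196 + 2*(-4.620543) + 5*0.871966 - 5*(-1.319336) = 1.7154


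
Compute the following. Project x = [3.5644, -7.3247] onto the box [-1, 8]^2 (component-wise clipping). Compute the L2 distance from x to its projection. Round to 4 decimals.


Project each component onto [-1, 8].
clip(3.5644) = 3.5644, clip(-7.3247) = -1.0
Projection = [3.5644, -1.0]
Squared diffs: [0.0, 40.0018]
Distance = sqrt(40.0018) = 6.3247


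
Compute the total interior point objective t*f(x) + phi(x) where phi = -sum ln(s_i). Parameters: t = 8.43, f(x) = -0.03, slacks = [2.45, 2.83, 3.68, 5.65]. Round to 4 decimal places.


Step 1: Compute log-barrier.
ln values: [0.8961, 1.0403, 1.3029, 1.7317]
phi = -(0.8961 + 1.0403 + 1.3029 + 1.7317) = -4.9709
Step 2: Compute augmented objective.
t*f(x) = 8.43*-0.03 = -0.2529
Total = -0.2529 - 4.9709 = -5.2238


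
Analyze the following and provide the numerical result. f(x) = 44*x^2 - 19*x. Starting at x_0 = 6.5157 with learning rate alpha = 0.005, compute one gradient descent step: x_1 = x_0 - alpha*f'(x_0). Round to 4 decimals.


We compute the gradient at x_0 and apply the update.
f'(x) = 88*x - 19
f'(6.5157) = 88*6.5157 - 19 = 554.3816
x_1 = 6.5157 - 0.005*554.3816 = 3.7438


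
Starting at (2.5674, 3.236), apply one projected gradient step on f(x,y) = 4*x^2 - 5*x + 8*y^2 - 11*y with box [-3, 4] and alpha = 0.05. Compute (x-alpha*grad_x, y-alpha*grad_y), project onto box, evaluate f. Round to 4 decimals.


Step 1: Compute gradient at (2.5674, 3.236).
grad_x = 2*4*2.5674 - 5 = 15.5392
grad_y = 2*8*3.236 - 11 = 40.776
Step 2: Gradient step.
x_raw = 2.5674 - 0.05*15.5392 = 1.7904
y_raw = 3.236 - 0.05*40.776 = 1.1972
Step 3: Project onto [-3, 4].
x_proj = clip(1.7904) = 1.7904
y_proj = clip(1.1972) = 1.1972
Step 4: Evaluate f.
f(1.7904, 1.1972) = 2.1676


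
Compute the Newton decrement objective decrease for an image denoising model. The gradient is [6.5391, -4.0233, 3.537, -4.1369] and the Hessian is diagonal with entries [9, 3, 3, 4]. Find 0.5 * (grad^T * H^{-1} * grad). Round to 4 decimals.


Step 1: H is diagonal, so H^(-1) * g = [0.7266, -1.3411, 1.179, -1.0342].
Step 2: g^T H^(-1) g = sum_i g_i^2 / H_ii
  = (6.5391)^2/9 + (-4.0233)^2/3 + (3.537)^2/3 + (-4.1369)^2/4
  = 4.7511 + 5.3956 + 4.1701 + 4.2785 = 18.5953
Step 3: Objective decrease = 0.5 * g^T H^(-1) g = 9.2977


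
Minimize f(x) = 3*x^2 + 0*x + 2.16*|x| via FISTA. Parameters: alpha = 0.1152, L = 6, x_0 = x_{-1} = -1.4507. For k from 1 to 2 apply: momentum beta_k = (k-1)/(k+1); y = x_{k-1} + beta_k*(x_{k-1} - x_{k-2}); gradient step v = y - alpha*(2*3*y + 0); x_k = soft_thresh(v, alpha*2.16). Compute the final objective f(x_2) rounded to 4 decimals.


FISTA on f(x) = 3*x^2 + 0*x + 2.16*|x|
L = 6, alpha = 0.1152
Iteration 1: beta = 0.0, y = -1.4507 + 0.0*(-1.4507 + 1.4507) = -1.4507
  grad(y) = -8.7042, v = y - alpha*grad = -0.448
  prox(v) = soft_thresh(-0.448, 0.2488) = -0.1991
Iteration 2: beta = 0.3333, y = -0.1991 + 0.3333*(-0.1991 + 1.4507) = 0.218
  grad(y) = 1.3082, v = y - alpha*grad = 0.0673
  prox(v) = soft_thresh(0.0673, 0.2488) = 0.0
f(x_2) = 3*0.0^2 + 0*0.0 + 2.16*|0.0| = 0.0


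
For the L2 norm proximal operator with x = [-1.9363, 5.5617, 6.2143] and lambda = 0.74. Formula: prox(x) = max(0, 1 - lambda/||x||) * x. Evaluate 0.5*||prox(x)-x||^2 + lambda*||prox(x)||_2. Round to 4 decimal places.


Step 1: Compute ||x||.
||x|| = 8.5615
Step 2: Compute scaling factor.
scale = max(0, 1 - 0.74/8.5615) = 0.9136
Step 3: prox(x) = [-1.7689, 5.081, 5.6772]
||prox(x)|| = 7.8215
Step 4: Proximal objective.
0.5*||prox-x||^2 = 0.2738
lambda*||prox|| = 5.7879
Total = 6.0617


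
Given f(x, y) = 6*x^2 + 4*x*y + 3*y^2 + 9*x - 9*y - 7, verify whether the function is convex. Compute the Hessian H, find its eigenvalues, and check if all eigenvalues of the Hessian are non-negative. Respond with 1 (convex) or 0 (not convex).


The Hessian of f(x,y) = 6*x^2 + 4*x*y + 3*y^2 + 9*x - 9*y - 7 is:
H = [[12, 4], [4, 6]]
Trace = 12 + 6 = 18
Determinant = 12*6 - (4)^2 = 56
Discriminant = (18)^2 - 4*56 = 100.0
Eigenvalues: lambda_1 = 4.0, lambda_2 = 14.0
The function is convex.

1


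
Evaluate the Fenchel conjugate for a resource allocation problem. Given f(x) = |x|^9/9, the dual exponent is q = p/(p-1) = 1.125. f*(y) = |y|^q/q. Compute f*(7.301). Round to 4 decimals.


The conjugate exponent q satisfies 1/p + 1/q = 1.
p = 9, so q = 9/(9 - 1) = 1.125
|y|^q = 7.301^1.125 = 9.3606
f*(7.301) = 9.3606 / 1.125 = 8.3206


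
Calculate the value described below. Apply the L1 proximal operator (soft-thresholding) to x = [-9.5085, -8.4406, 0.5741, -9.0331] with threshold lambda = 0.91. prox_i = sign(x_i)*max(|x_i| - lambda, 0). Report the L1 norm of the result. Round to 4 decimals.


Soft-thresholding with lambda = 0.91:
prox(-9.5085) = sign(-9.5085)*max(|-9.5085| - 0.91, 0) = -8.5985
prox(-8.4406) = sign(-8.4406)*max(|-8.4406| - 0.91, 0) = -7.5306
prox(0.5741) = sign(0.5741)*max(|0.5741| - 0.91, 0) = 0.0
prox(-9.0331) = sign(-9.0331)*max(|-9.0331| - 0.91, 0) = -8.1231
prox(x) = [-8.5985, -7.5306, 0.0, -8.1231]
||prox(x)||_1 = 8.5985 + 7.5306 + 0.0 + 8.1231 = 24.2522


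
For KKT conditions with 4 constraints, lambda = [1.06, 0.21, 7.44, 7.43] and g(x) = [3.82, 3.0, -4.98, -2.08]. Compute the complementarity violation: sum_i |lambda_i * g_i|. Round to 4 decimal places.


KKT complementary slackness check:
lambda_1 * g_1 = 1.06 * 3.82 = 4.0492
lambda_2 * g_2 = 0.21 * 3.0 = 0.63
lambda_3 * g_3 = 7.44 * -4.98 = -37.0512
lambda_4 * g_4 = 7.43 * -2.08 = -15.4544
Total violation = 4.0492 + 0.63 + 37.0512 + 15.4544 = 57.1848


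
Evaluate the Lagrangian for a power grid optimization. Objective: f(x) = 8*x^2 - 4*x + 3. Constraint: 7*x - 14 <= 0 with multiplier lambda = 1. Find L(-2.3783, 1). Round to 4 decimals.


Step 1: Evaluate f(x).
f(-2.3783) = 8*(-2.3783)^2 - 4*(-2.3783) + 3 = 57.7637
Step 2: Evaluate g(x).
g(-2.3783) = 7*-2.3783 - 14 = -30.6481
Step 3: Compute Lagrangian.
L = 57.7637 + 1*-30.6481 = 27.1156


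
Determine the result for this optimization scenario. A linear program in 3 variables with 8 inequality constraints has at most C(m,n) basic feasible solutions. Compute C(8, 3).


Each vertex corresponds to some choice of n active constraints out of m, so the number of vertices is at most C(m, n) = m! / (n!(m-n)!).
m = 8, n = 3
Numerator: 8 * 7 * 6
Denominator: 3! = 6
C(8, 3) = 56


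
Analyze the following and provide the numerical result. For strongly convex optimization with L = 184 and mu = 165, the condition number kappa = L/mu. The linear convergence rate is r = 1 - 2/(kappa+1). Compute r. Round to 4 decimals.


Step 1: Compute the condition number.
kappa = L/mu = 184/165 = 1.1152
Step 2: Compute the convergence rate.
r = 1 - 2/(kappa + 1) = 1 - 2*mu/(L + mu) = (L - mu)/(L + mu) = 19/349 = 0.0544


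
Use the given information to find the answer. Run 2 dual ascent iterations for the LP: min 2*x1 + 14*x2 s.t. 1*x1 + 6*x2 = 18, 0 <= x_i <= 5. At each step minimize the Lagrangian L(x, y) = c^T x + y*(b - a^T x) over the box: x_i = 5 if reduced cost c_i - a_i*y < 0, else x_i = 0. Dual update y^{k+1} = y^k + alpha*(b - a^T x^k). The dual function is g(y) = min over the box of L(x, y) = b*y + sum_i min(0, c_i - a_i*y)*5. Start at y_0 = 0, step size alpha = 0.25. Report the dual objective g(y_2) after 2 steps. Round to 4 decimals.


Dual ascent for LP: min 2*x1 + 14*x2, 1*x1 + 6*x2 = 18, 0 <= x_i <= 5
Step 1: y^k = 0.0, reduced costs: (2.0, 14.0)
  x^k = (0.0, 0.0), subgradient = b - a^T x = 18.0
  y^{k+1} = 0.0 + 0.25*18.0 = 4.5
Step 2: y^k = 4.5, reduced costs: (-2.5, -13.0)
  x^k = (5.0, 5.0), subgradient = b - a^T x = -17.0
  y^{k+1} = 4.5 + 0.25*-17.0 = 0.25
Dual objective at y_2 = 0.25: reduced costs (1.75, 12.5), box minimizer x = (0.0, 0.0)
g(y_2) = b*y + (c1 - a1*y)*x1 + (c2 - a2*y)*x2 = 18*0.25 + 1.75*0.0 + 12.5*0.0 = 4.5 + 0.0 + 0.0 = 4.5


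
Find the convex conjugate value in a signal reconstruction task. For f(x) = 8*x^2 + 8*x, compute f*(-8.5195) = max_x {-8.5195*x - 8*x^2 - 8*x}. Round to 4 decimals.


f*(y) = sup_x {y*x - a*x^2 - b*x} = sup_x {(y-b)*x - a*x^2}
FOC: (y - b) - 2a*x = 0 => x* = (y - b)/(2a)
x* = (-8.5195 - 8)/(2*8) = -1.0325
f*(-8.5195) = (y-b)^2/(4a) = (-8.5195 - 8)^2/(4*8)
= 272.8939/32 = 8.5279


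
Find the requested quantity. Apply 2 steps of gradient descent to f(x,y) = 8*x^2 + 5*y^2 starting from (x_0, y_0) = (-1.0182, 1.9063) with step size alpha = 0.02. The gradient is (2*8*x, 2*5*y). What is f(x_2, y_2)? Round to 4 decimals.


Gradient descent on f(x,y) = 8*x^2 + 5*y^2.
Starting point: (-1.0182, 1.9063), alpha = 0.02
Step 1: grad_x = 2*8*-1.0182 = -16.2912, grad_y = 2*5*1.9063 = 19.063
  x_1 = -1.0182 - 0.02*-16.2912 = -0.6924
  y_1 = 1.9063 - 0.02*19.063 = 1.525
Step 2: grad_x = 2*8*-0.6924 = -11.078, grad_y = 2*5*1.525 = 15.2504
  x_2 = -0.6924 - 0.02*-11.078 = -0.4708
  y_2 = 1.525 - 0.02*15.2504 = 1.22
f(-0.4708, 1.22) = 8*(-0.4708)^2 + 5*1.22^2 = 9.2157


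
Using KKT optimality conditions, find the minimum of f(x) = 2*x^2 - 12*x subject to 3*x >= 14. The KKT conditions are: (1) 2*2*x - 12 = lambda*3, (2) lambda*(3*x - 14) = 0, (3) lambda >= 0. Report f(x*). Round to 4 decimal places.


Step 1: Try lambda = 0 (constraint inactive).
x_unc = 12/(2*2) = 3.0
Check: 3*3.0 = 9.0 < 14 -- violated!
Step 2: Constraint must be active: 3*x = 14
x* = 14/3 = 4.6667 (rounded; the exact value 14/3 is used below)
lambda = (2*2*(14/3) - 12)/3 = 2.2222
Step 3: Compute optimal value.
f(x*) = 2*(14/3)^2 - 12*(14/3) = -12.4444


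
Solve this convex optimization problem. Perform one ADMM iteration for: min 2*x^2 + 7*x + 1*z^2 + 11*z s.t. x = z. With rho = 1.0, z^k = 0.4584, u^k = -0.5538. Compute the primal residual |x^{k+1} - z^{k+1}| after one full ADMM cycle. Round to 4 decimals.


ADMM iteration with rho = 1.0, z^k = 0.4584, u^k = -0.5538
Step 1: x-update.
Minimize 2*x^2 + 7*x + (1.0/2)*(x - 0.4584 - 0.5538)^2
FOC: (2*2 + 1.0)*x = -7 + 1.0*(0.4584 + 0.5538)
x^{k+1} = -1.1976
Step 2: z-update.
Minimize 1*z^2 + 11*z + (1.0/2)*(-1.1976 - z - 0.5538)^2
FOC: (2*1 + 1.0)*z = -11 + 1.0*(-1.1976 - 0.5538)
z^{k+1} = -4.2505
Step 3: u-update.
u^{k+1} = -0.5538 - 1.1976 + 4.2505 = 2.4991
Step 4: Primal residual = |-1.1976 + 4.2505| = 3.0529


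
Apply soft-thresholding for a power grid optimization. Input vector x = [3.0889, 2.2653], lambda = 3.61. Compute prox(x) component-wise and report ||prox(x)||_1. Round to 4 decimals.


Soft-thresholding with lambda = 3.61:
prox(3.0889) = sign(3.0889)*max(|3.0889| - 3.61, 0) = 0.0
prox(2.2653) = sign(2.2653)*max(|2.2653| - 3.61, 0) = 0.0
prox(x) = [0.0, 0.0]
||prox(x)||_1 = 0.0 + 0.0 = 0.0


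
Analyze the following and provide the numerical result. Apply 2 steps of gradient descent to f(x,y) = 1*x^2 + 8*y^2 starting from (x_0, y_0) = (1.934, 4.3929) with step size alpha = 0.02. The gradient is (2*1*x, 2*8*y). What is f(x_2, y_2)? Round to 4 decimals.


Gradient descent on f(x,y) = 1*x^2 + 8*y^2.
Starting point: (1.934, 4.3929), alpha = 0.02
Step 1: grad_x = 2*1*1.934 = 3.868, grad_y = 2*8*4.3929 = 70.2864
  x_1 = 1.934 - 0.02*3.868 = 1.8566
  y_1 = 4.3929 - 0.02*70.2864 = 2.9872
Step 2: grad_x = 2*1*1.8566 = 3.7133, grad_y = 2*8*2.9872 = 47.7948
  x_2 = 1.8566 - 0.02*3.7133 = 1.7824
  y_2 = 2.9872 - 0.02*47.7948 = 2.0313
f(1.7824, 2.0313) = 1*1.7824^2 + 8*2.0313^2 = 36.1855


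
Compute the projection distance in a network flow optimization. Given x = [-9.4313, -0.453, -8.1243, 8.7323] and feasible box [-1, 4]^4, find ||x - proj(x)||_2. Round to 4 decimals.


Project each component onto [-1, 4].
clip(-9.4313) = -1.0, clip(-0.453) = -0.453, clip(-8.1243) = -1.0, clip(8.7323) = 4.0
Projection = [-1.0, -0.453, -1.0, 4.0]
Squared diffs: [71.0868, 0.0, 50.7557, 22.3947]
Distance = sqrt(144.2372) = 12.0099


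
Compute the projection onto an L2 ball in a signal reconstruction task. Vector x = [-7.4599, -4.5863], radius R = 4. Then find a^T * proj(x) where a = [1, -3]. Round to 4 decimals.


Step 1: Compute ||x|| (intermediates to 6 decimals).
||x|| = sqrt((-7.4599)^2 + (-4.5863)^2) = 8.756955
Step 2: Project.
Since ||x|| > R, scale = R/||x|| = 4/8.756955 = 0.45678, proj(x) = scale * x
proj(x) = [-3.407533, -2.09493]
Step 3: Dot product.
a^T * proj(x) = 1*(-3.407533) - 3*(-2.09493) = 2.8773


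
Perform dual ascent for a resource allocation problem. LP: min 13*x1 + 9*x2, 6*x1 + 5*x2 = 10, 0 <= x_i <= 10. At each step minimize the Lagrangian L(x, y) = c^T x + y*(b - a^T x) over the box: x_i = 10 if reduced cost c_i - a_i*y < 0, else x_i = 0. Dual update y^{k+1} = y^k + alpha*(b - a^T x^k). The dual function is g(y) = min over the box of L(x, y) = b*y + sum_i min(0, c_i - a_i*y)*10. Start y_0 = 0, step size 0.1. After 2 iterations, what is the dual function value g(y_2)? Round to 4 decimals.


Dual ascent for LP: min 13*x1 + 9*x2, 6*x1 + 5*x2 = 10, 0 <= x_i <= 10
Step 1: y^k = 0.0, reduced costs: (13.0, 9.0)
  x^k = (0.0, 0.0), subgradient = b - a^T x = 10.0
  y^{k+1} = 0.0 + 0.1*10.0 = 1.0
Step 2: y^k = 1.0, reduced costs: (7.0, 4.0)
  x^k = (0.0, 0.0), subgradient = b - a^T x = 10.0
  y^{k+1} = 1.0 + 0.1*10.0 = 2.0
Dual objective at y_2 = 2.0: reduced costs (1.0, -1.0), box minimizer x = (0.0, 10.0)
g(y_2) = b*y + (c1 - a1*y)*x1 + (c2 - a2*y)*x2 = 10*2.0 + 1.0*0.0 + (-1.0)*10.0 = 20.0 + 0.0 - 10.0 = 10.0


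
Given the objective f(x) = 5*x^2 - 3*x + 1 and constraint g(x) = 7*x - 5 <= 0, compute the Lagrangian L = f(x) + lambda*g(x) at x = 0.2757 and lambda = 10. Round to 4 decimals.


Step 1: Evaluate f(x).
f(0.2757) = 5*0.2757^2 - 3*0.2757 + 1 = 0.553
Step 2: Evaluate g(x).
g(0.2757) = 7*0.2757 - 5 = -3.0701
Step 3: Compute Lagrangian.
L = 0.553 + 10*-3.0701 = -30.148


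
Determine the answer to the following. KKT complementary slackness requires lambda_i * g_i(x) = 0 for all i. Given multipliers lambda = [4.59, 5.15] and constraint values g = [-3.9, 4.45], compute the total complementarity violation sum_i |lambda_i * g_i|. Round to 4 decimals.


KKT complementary slackness check:
lambda_1 * g_1 = 4.59 * -3.9 = -17.901
lambda_2 * g_2 = 5.15 * 4.45 = 22.9175
Total violation = 17.901 + 22.9175 = 40.8185


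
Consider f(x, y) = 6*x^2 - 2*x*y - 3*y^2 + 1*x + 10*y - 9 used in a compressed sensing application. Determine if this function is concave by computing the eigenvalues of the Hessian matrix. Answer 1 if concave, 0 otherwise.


The Hessian of f(x,y) = 6*x^2 - 2*x*y - 3*y^2 + 1*x + 10*y - 9 is:
H = [[12, -2], [-2, -6]]
Trace = 12 - 6 = 6
Determinant = 12*-6 - (-2)^2 = -76
Discriminant = (6)^2 - 4*-76 = 340.0
Eigenvalues: lambda_1 = -6.2195, lambda_2 = 12.2195
The function is not concave.

0


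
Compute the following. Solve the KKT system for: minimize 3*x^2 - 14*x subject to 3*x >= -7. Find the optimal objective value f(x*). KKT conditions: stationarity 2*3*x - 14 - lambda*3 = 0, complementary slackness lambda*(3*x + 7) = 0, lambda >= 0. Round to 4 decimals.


Step 1: Try lambda = 0 (constraint inactive).
Stationarity: 2*3*x - 14 = 0
x* = 14/(2*3) = 7/3 = 2.3333 (rounded; the exact value 7/3 is used below)
Check constraint: 3*2.3333 = 6.9999 >= -7 -- satisfied.
Step 2: Compute optimal value.
f(x*) = 3*(7/3)^2 - 14*(7/3) = -16.3333


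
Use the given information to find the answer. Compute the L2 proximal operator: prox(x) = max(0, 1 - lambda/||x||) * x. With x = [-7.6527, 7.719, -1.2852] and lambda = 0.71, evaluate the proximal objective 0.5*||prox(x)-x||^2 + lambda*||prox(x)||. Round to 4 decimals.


Step 1: Compute ||x||.
||x|| = 10.9453
Step 2: Compute scaling factor.
scale = max(0, 1 - 0.71/10.9453) = 0.9351
Step 3: prox(x) = [-7.1563, 7.2183, -1.2018]
||prox(x)|| = 10.2353
Step 4: Proximal objective.
0.5*||prox-x||^2 = 0.2521
lambda*||prox|| = 7.2671
Total = 7.5191


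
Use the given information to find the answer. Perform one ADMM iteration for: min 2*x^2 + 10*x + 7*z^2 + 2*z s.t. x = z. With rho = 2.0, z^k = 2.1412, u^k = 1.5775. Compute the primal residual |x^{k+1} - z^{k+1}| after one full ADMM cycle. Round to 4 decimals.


ADMM iteration with rho = 2.0, z^k = 2.1412, u^k = 1.5775
Step 1: x-update.
Minimize 2*x^2 + 10*x + (2.0/2)*(x - 2.1412 + 1.5775)^2
FOC: (2*2 + 2.0)*x = -10 + 2.0*(2.1412 - 1.5775)
x^{k+1} = -1.4788
Step 2: z-update.
Minimize 7*z^2 + 2*z + (2.0/2)*(-1.4788 - z + 1.5775)^2
FOC: (2*7 + 2.0)*z = -2 + 2.0*(-1.4788 + 1.5775)
z^{k+1} = -0.1127
Step 3: u-update.
u^{k+1} = 1.5775 - 1.4788 + 0.1127 = 0.2114
Step 4: Primal residual = |-1.4788 + 0.1127| = 1.3661


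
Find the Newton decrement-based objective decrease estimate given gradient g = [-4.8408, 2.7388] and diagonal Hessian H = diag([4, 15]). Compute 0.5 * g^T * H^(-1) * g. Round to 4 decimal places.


Step 1: H is diagonal, so H^(-1) * g = [-1.2102, 0.1826].
Step 2: g^T H^(-1) g = sum_i g_i^2 / H_ii
  = (-4.8408)^2/4 + (2.7388)^2/15
  = 5.8583 + 0.5001 = 6.3584
Step 3: Objective decrease = 0.5 * g^T H^(-1) g = 3.1792


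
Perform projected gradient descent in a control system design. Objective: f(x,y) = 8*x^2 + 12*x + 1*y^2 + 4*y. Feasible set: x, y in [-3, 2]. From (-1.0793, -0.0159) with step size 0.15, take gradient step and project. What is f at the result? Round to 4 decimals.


Step 1: Compute gradient at (-1.0793, -0.0159).
grad_x = 2*8*-1.0793 + 12 = -5.2688
grad_y = 2*1*-0.0159 + 4 = 3.9682
Step 2: Gradient step.
x_raw = -1.0793 - 0.15*-5.2688 = -0.289
y_raw = -0.0159 - 0.15*3.9682 = -0.6111
Step 3: Project onto [-3, 2].
x_proj = clip(-0.289) = -0.289
y_proj = clip(-0.6111) = -0.6111
Step 4: Evaluate f.
f(-0.289, -0.6111) = -4.8707


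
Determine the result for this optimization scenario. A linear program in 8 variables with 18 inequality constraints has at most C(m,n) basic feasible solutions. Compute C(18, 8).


Each vertex corresponds to some choice of n active constraints out of m, so the number of vertices is at most C(m, n) = m! / (n!(m-n)!).
m = 18, n = 8
Numerator: 18 * 17 * 16 * 15 * 14 * 13 * 12 * 11
Denominator: 8! = 40320
C(18, 8) = 43758


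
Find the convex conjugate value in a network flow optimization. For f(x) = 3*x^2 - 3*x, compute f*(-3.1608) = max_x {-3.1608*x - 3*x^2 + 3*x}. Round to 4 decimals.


f*(y) = sup_x {y*x - a*x^2 - b*x} = sup_x {(y-b)*x - a*x^2}
FOC: (y - b) - 2a*x = 0 => x* = (y - b)/(2a)
x* = (-3.1608 + 3)/(2*3) = -0.0268
f*(-3.1608) = (y-b)^2/(4a) = (-3.1608 + 3)^2/(4*3)
= 0.0259/12 = 0.0022


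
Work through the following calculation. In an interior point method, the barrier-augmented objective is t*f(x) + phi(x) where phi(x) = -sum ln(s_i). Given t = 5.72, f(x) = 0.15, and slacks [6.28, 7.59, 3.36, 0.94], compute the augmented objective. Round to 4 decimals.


Step 1: Compute log-barrier.
ln values: [1.8374, 2.0268, 1.2119, -0.0619]
phi = -(1.8374 + 2.0268 + 1.2119 - 0.0619) = -5.0143
Step 2: Compute augmented objective.
t*f(x) = 5.72*0.15 = 0.858
Total = 0.858 - 5.0143 = -4.1563


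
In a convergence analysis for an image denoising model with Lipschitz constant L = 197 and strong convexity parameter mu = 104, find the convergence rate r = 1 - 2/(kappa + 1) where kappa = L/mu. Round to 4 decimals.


Step 1: Compute the condition number.
kappa = L/mu = 197/104 = 1.8942
Step 2: Compute the convergence rate.
r = 1 - 2/(kappa + 1) = 1 - 2*mu/(L + mu) = (L - mu)/(L + mu) = 93/301 = 0.309


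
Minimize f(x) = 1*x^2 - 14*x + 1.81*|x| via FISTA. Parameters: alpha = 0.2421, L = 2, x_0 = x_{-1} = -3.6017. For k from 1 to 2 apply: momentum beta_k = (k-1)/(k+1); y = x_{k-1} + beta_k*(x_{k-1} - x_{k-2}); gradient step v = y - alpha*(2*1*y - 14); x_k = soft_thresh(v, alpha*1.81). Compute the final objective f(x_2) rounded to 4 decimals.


FISTA on f(x) = 1*x^2 - 14*x + 1.81*|x|
L = 2, alpha = 0.2421
Iteration 1: beta = 0.0, y = -3.6017 + 0.0*(-3.6017 + 3.6017) = -3.6017
  grad(y) = -21.2034, v = y - alpha*grad = 1.5316
  prox(v) = soft_thresh(1.5316, 0.4382) = 1.0934
Iteration 2: beta = 0.3333, y = 1.0934 + 0.3333*(1.0934 + 3.6017) = 2.6585
  grad(y) = -8.683, v = y - alpha*grad = 4.7606
  prox(v) = soft_thresh(4.7606, 0.4382) = 4.3224
f(x_2) = 1*4.3224^2 - 14*4.3224 + 1.81*|4.3224| = -34.0071


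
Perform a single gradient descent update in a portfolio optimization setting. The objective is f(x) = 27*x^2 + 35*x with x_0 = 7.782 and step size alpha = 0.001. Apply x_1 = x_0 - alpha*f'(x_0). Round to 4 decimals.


We compute the gradient at x_0 and apply the update.
f'(x) = 54*x + 35
f'(7.782) = 54*7.782 + 35 = 455.228
x_1 = 7.782 - 0.001*455.228 = 7.3268


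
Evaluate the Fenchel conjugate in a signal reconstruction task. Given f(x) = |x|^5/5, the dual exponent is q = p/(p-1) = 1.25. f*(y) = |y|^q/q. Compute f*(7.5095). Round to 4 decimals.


The conjugate exponent q satisfies 1/p + 1/q = 1.
p = 5, so q = 5/(5 - 1) = 1.25
|y|^q = 7.5095^1.25 = 12.4312
f*(7.5095) = 12.4312 / 1.25 = 9.945


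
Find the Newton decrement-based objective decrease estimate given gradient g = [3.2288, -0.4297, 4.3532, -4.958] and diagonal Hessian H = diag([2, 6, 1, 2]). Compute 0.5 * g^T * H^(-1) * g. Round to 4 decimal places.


Step 1: H is diagonal, so H^(-1) * g = [1.6144, -0.0716, 4.3532, -2.479].
Step 2: g^T H^(-1) g = sum_i g_i^2 / H_ii
  = (3.2288)^2/2 + (-0.4297)^2/6 + (4.3532)^2/1 + (-4.958)^2/2
  = 5.2126 + 0.0308 + 18.9504 + 12.2909 = 36.4846
Step 3: Objective decrease = 0.5 * g^T H^(-1) g = 18.2423


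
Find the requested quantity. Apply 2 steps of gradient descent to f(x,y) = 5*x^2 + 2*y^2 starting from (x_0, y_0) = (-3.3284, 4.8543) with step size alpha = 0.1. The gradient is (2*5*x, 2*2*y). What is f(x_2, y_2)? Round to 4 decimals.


Gradient descent on f(x,y) = 5*x^2 + 2*y^2.
Starting point: (-3.3284, 4.8543), alpha = 0.1
Step 1: grad_x = 2*5*-3.3284 = -33.284, grad_y = 2*2*4.8543 = 19.4172
  x_1 = -3.3284 - 0.1*-33.284 = 0.0
  y_1 = 4.8543 - 0.1*19.4172 = 2.9126
Step 2: grad_x = 2*5*0.0 = 0.0, grad_y = 2*2*2.9126 = 11.6503
  x_2 = 0.0 - 0.1*0.0 = 0.0
  y_2 = 2.9126 - 0.1*11.6503 = 1.7475
f(0.0, 1.7475) = 5*0.0^2 + 2*1.7475^2 = 6.1078


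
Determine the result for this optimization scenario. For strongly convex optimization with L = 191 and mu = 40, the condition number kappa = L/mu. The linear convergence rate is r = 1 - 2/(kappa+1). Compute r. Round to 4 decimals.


Step 1: Compute the condition number.
kappa = L/mu = 191/40 = 4.775
Step 2: Compute the convergence rate.
r = 1 - 2/(kappa + 1) = 1 - 2*mu/(L + mu) = (L - mu)/(L + mu) = 151/231 = 0.6537


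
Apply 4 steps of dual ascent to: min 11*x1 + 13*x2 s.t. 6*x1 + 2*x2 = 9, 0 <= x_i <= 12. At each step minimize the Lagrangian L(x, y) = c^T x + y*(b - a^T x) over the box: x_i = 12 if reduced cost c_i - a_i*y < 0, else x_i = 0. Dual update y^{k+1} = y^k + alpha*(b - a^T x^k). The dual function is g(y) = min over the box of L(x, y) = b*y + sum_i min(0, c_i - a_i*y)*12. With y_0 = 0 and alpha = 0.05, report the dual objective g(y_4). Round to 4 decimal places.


Dual ascent for LP: min 11*x1 + 13*x2, 6*x1 + 2*x2 = 9, 0 <= x_i <= 12
Step 1: y^k = 0.0, reduced costs: (11.0, 13.0)
  x^k = (0.0, 0.0), subgradient = b - a^T x = 9.0
  y^{k+1} = 0.0 + 0.05*9.0 = 0.45
Step 2: y^k = 0.45, reduced costs: (8.3, 12.1)
  x^k = (0.0, 0.0), subgradient = b - a^T x = 9.0
  y^{k+1} = 0.45 + 0.05*9.0 = 0.9
Step 3: y^k = 0.9, reduced costs: (5.6, 11.2)
  x^k = (0.0, 0.0), subgradient = b - a^T x = 9.0
  y^{k+1} = 0.9 + 0.05*9.0 = 1.35
Step 4: y^k = 1.35, reduced costs: (2.9, 10.3)
  x^k = (0.0, 0.0), subgradient = b - a^T x = 9.0
  y^{k+1} = 1.35 + 0.05*9.0 = 1.8
Dual objective at y_4 = 1.8: reduced costs (0.2, 9.4), box minimizer x = (0.0, 0.0)
g(y_4) = b*y + (c1 - a1*y)*x1 + (c2 - a2*y)*x2 = 9*1.8 + 0.2*0.0 + 9.4*0.0 = 16.2 + 0.0 + 0.0 = 16.2


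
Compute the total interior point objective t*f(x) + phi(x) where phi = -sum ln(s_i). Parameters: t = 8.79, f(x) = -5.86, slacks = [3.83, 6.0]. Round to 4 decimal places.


Step 1: Compute log-barrier.
ln values: [1.3429, 1.7918]
phi = -(1.3429 + 1.7918) = -3.1346
Step 2: Compute augmented objective.
t*f(x) = 8.79*-5.86 = -51.5094
Total = -51.5094 - 3.1346 = -54.644


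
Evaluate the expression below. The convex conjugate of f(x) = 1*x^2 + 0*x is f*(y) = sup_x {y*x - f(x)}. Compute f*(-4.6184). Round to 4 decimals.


f*(y) = sup_x {y*x - a*x^2 - b*x} = sup_x {(y-b)*x - a*x^2}
FOC: (y - b) - 2a*x = 0 => x* = (y - b)/(2a)
x* = (-4.6184 - 0)/(2*1) = -2.3092
f*(-4.6184) = (y-b)^2/(4a) = (-4.6184 - 0)^2/(4*1)
= 21.3296/4 = 5.3324


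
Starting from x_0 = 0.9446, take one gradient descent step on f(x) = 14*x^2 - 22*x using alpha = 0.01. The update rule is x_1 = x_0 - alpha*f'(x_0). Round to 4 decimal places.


We compute the gradient at x_0 and apply the update.
f'(x) = 28*x - 22
f'(0.9446) = 28*0.9446 - 22 = 4.4488
x_1 = 0.9446 - 0.01*4.4488 = 0.9001


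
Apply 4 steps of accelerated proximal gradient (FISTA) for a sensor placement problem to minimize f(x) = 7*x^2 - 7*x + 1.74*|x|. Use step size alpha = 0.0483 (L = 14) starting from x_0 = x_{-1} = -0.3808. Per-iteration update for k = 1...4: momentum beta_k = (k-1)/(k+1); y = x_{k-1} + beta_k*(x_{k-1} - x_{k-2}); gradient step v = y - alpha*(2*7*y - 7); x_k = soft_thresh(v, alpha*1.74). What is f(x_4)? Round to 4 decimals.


FISTA on f(x) = 7*x^2 - 7*x + 1.74*|x|
L = 14, alpha = 0.0483
Iteration 1: beta = 0.0, y = -0.3808 + 0.0*(-0.3808 + 0.3808) = -0.3808
  grad(y) = -12.3312, v = y - alpha*grad = 0.2148
  prox(v) = soft_thresh(0.2148, 0.084) = 0.1308
Iteration 2: beta = 0.3333, y = 0.1308 + 0.3333*(0.1308 + 0.3808) = 0.3013
  grad(y) = -2.7822, v = y - alpha*grad = 0.4357
  prox(v) = soft_thresh(0.4357, 0.084) = 0.3516
Iteration 3: beta = 0.5, y = 0.3516 + 0.5*(0.3516 - 0.1308) = 0.462
  grad(y) = -0.5315, v = y - alpha*grad = 0.4877
  prox(v) = soft_thresh(0.4877, 0.084) = 0.4037
Iteration 4: beta = 0.6, y = 0.4037 + 0.6*(0.4037 - 0.3516) = 0.4349
  grad(y) = -0.9114, v = y - alpha*grad = 0.4789
  prox(v) = soft_thresh(0.4789, 0.084) = 0.3949
f(x_4) = 7*0.3949^2 - 7*0.3949 + 1.74*|0.3949| = -0.9856


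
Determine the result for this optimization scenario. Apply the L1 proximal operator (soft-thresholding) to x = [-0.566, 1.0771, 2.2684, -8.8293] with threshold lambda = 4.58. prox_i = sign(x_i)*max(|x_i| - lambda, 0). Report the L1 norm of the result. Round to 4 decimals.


Soft-thresholding with lambda = 4.58:
prox(-0.566) = sign(-0.566)*max(|-0.566| - 4.58, 0) = 0.0
prox(1.0771) = sign(1.0771)*max(|1.0771| - 4.58, 0) = 0.0
prox(2.2684) = sign(2.2684)*max(|2.2684| - 4.58, 0) = 0.0
prox(-8.8293) = sign(-8.8293)*max(|-8.8293| - 4.58, 0) = -4.2493
prox(x) = [0.0, 0.0, 0.0, -4.2493]
||prox(x)||_1 = 0.0 + 0.0 + 0.0 + 4.2493 = 4.2493


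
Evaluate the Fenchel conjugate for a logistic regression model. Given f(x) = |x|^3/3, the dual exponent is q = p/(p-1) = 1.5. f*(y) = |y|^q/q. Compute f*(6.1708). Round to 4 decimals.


The conjugate exponent q satisfies 1/p + 1/q = 1.
p = 3, so q = 3/(3 - 1) = 1.5
|y|^q = 6.1708^1.5 = 15.3289
f*(6.1708) = 15.3289 / 1.5 = 10.2193


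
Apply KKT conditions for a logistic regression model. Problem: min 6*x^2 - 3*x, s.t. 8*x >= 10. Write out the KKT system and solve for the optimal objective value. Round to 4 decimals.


Step 1: Try lambda = 0 (constraint inactive).
x_unc = 3/(2*6) = 0.25
Check: 8*0.25 = 2.0 < 10 -- violated!
Step 2: Constraint must be active: 8*x = 10
x* = 10/8 = 1.25
lambda = (2*6*1.25 - 3)/8 = 1.5
Step 3: Compute optimal value.
f(x*) = 6*1.25^2 - 3*1.25 = 5.625


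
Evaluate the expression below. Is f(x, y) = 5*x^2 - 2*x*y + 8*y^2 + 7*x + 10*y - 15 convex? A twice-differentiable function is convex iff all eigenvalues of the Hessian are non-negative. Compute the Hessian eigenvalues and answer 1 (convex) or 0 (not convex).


The Hessian of f(x,y) = 5*x^2 - 2*x*y + 8*y^2 + 7*x + 10*y - 15 is:
H = [[10, -2], [-2, 16]]
Trace = 10 + 16 = 26
Determinant = 10*16 - (-2)^2 = 156
Discriminant = (26)^2 - 4*156 = 52.0
Eigenvalues: lambda_1 = 9.3944, lambda_2 = 16.6056
The function is convex.

1


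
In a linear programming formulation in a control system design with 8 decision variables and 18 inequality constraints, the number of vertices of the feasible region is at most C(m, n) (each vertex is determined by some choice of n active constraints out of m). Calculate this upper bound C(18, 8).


Each vertex corresponds to some choice of n active constraints out of m, so the number of vertices is at most C(m, n) = m! / (n!(m-n)!).
m = 18, n = 8
Numerator: 18 * 17 * 16 * 15 * 14 * 13 * 12 * 11
Denominator: 8! = 40320
C(18, 8) = 43758


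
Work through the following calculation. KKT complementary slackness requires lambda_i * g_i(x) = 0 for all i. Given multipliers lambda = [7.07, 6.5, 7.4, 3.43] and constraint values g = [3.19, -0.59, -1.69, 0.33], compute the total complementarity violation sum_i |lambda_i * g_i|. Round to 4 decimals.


KKT complementary slackness check:
lambda_1 * g_1 = 7.07 * 3.19 = 22.5533
lambda_2 * g_2 = 6.5 * -0.59 = -3.835
lambda_3 * g_3 = 7.4 * -1.69 = -12.506
lambda_4 * g_4 = 3.43 * 0.33 = 1.1319
Total violation = 22.5533 + 3.835 + 12.506 + 1.1319 = 40.0262


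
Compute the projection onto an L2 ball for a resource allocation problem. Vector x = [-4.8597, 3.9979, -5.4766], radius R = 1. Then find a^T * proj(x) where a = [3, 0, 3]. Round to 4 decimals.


Step 1: Compute ||x|| (intermediates to 6 decimals).
||x|| = sqrt((-4.8597)^2 + 3.9979^2 + (-5.4766)^2) = 8.342244
Step 2: Project.
Since ||x|| > R, scale = R/||x|| = 1/8.342244 = 0.119872, proj(x) = scale * x
proj(x) = [-0.582542, 0.479236, -0.656491]
Step 3: Dot product.
a^T * proj(x) = 3*(-0.582542) + 0*0.479236 + 3*(-0.656491) = -3.7171


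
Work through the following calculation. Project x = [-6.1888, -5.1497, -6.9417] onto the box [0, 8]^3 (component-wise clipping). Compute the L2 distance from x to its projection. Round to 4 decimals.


Project each component onto [0, 8].
clip(-6.1888) = 0.0, clip(-5.1497) = 0.0, clip(-6.9417) = 0.0
Projection = [0.0, 0.0, 0.0]
Squared diffs: [38.3012, 26.5194, 48.1872]
Distance = sqrt(113.0078) = 10.6305


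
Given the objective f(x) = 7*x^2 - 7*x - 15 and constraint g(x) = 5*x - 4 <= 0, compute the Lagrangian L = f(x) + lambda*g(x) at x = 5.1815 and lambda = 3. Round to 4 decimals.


Step 1: Evaluate f(x).
f(5.1815) = 7*5.1815^2 - 7*5.1815 - 15 = 136.6651
Step 2: Evaluate g(x).
g(5.1815) = 5*5.1815 - 4 = 21.9075
Step 3: Compute Lagrangian.
L = 136.6651 + 3*21.9075 = 202.3876


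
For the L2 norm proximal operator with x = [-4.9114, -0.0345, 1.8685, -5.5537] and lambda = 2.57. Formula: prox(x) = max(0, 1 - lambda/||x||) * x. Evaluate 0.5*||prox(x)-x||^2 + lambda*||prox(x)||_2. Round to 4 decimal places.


Step 1: Compute ||x||.
||x|| = 7.6458
Step 2: Compute scaling factor.
scale = max(0, 1 - 2.57/7.6458) = 0.6639
Step 3: prox(x) = [-3.2605, -0.0229, 1.2404, -3.6869]
||prox(x)|| = 5.0758
Step 4: Proximal objective.
0.5*||prox-x||^2 = 3.3025
lambda*||prox|| = 13.0448
Total = 16.3472


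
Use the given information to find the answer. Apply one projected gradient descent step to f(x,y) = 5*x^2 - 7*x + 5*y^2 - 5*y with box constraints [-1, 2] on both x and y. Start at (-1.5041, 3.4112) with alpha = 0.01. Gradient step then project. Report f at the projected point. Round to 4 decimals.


Step 1: Compute gradient at (-1.5041, 3.4112).
grad_x = 2*5*-1.5041 - 7 = -22.041
grad_y = 2*5*3.4112 - 5 = 29.112
Step 2: Gradient step.
x_raw = -1.5041 - 0.01*-22.041 = -1.2837
y_raw = 3.4112 - 0.01*29.112 = 3.1201
Step 3: Project onto [-1, 2].
x_proj = clip(-1.2837) = -1.0
y_proj = clip(3.1201) = 2.0
Step 4: Evaluate f.
f(-1.0, 2.0) = 22.0


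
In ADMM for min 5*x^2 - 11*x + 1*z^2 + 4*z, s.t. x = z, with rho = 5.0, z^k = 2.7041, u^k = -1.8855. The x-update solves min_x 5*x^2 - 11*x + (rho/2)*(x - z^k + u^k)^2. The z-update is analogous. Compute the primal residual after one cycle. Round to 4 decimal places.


ADMM iteration with rho = 5.0, z^k = 2.7041, u^k = -1.8855
Step 1: x-update.
Minimize 5*x^2 - 11*x + (5.0/2)*(x - 2.7041 - 1.8855)^2
FOC: (2*5 + 5.0)*x = 11 + 5.0*(2.7041 + 1.8855)
x^{k+1} = 2.2632
Step 2: z-update.
Minimize 1*z^2 + 4*z + (5.0/2)*(2.2632 - z - 1.8855)^2
FOC: (2*1 + 5.0)*z = -4 + 5.0*(2.2632 - 1.8855)
z^{k+1} = -0.3016
Step 3: u-update.
u^{k+1} = -1.8855 + 2.2632 + 0.3016 = 0.6793
Step 4: Primal residual = |2.2632 + 0.3016| = 2.5648


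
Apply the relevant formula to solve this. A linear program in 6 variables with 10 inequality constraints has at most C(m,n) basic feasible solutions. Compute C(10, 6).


Each vertex corresponds to some choice of n active constraints out of m, so the number of vertices is at most C(m, n) = m! / (n!(m-n)!).
m = 10, n = 6
Numerator: 10 * 9 * 8 * 7 * 6 * 5
Denominator: 6! = 720
C(10, 6) = 210


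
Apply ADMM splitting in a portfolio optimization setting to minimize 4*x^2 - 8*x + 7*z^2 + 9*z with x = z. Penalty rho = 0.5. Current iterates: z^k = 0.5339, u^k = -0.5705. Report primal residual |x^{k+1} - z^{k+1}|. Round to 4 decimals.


ADMM iteration with rho = 0.5, z^k = 0.5339, u^k = -0.5705
Step 1: x-update.
Minimize 4*x^2 - 8*x + (0.5/2)*(x - 0.5339 - 0.5705)^2
FOC: (2*4 + 0.5)*x = 8 + 0.5*(0.5339 + 0.5705)
x^{k+1} = 1.0061
Step 2: z-update.
Minimize 7*z^2 + 9*z + (0.5/2)*(1.0061 - z - 0.5705)^2
FOC: (2*7 + 0.5)*z = -9 + 0.5*(1.0061 - 0.5705)
z^{k+1} = -0.6057
Step 3: u-update.
u^{k+1} = -0.5705 + 1.0061 + 0.6057 = 1.0413
Step 4: Primal residual = |1.0061 + 0.6057| = 1.6118


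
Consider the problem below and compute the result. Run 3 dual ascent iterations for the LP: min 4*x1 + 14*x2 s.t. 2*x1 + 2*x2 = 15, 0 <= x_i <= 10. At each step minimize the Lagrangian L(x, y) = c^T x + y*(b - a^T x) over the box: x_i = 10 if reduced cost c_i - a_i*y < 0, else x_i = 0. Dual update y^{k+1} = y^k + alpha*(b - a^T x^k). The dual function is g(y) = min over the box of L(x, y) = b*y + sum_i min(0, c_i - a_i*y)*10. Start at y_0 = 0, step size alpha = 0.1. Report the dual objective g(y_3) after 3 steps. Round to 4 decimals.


Dual ascent for LP: min 4*x1 + 14*x2, 2*x1 + 2*x2 = 15, 0 <= x_i <= 10
Step 1: y^k = 0.0, reduced costs: (4.0, 14.0)
  x^k = (0.0, 0.0), subgradient = b - a^T x = 15.0
  y^{k+1} = 0.0 + 0.1*15.0 = 1.5
Step 2: y^k = 1.5, reduced costs: (1.0, 11.0)
  x^k = (0.0, 0.0), subgradient = b - a^T x = 15.0
  y^{k+1} = 1.5 + 0.1*15.0 = 3.0
Step 3: y^k = 3.0, reduced costs: (-2.0, 8.0)
  x^k = (10.0, 0.0), subgradient = b - a^T x = -5.0
  y^{k+1} = 3.0 + 0.1*-5.0 = 2.5
Dual objective at y_3 = 2.5: reduced costs (-1.0, 9.0), box minimizer x = (10.0, 0.0)
g(y_3) = b*y + (c1 - a1*y)*x1 + (c2 - a2*y)*x2 = 15*2.5 + (-1.0)*10.0 + 9.0*0.0 = 37.5 - 10.0 + 0.0 = 27.5


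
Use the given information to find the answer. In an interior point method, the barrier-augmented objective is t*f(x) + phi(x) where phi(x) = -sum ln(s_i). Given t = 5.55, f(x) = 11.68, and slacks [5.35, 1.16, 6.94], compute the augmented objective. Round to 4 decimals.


Step 1: Compute log-barrier.
ln values: [1.6771, 0.1484, 1.9373]
phi = -(1.6771 + 0.1484 + 1.9373) = -3.7628
Step 2: Compute augmented objective.
t*f(x) = 5.55*11.68 = 64.824
Total = 64.824 - 3.7628 = 61.0612


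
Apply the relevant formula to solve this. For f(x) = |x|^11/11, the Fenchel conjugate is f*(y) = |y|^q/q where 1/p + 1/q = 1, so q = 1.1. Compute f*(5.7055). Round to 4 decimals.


The conjugate exponent q satisfies 1/p + 1/q = 1.
p = 11, so q = 11/(11 - 1) = 1.1
|y|^q = 5.7055^1.1 = 6.7908
f*(5.7055) = 6.7908 / 1.1 = 6.1735


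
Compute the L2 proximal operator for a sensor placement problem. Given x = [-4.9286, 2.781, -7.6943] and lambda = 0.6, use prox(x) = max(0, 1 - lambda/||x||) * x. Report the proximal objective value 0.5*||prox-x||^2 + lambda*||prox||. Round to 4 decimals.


Step 1: Compute ||x||.
||x|| = 9.5513
Step 2: Compute scaling factor.
scale = max(0, 1 - 0.6/9.5513) = 0.9372
Step 3: prox(x) = [-4.619, 2.6063, -7.211]
||prox(x)|| = 8.9513
Step 4: Proximal objective.
0.5*||prox-x||^2 = 0.18
lambda*||prox|| = 5.3708
Total = 5.5508
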